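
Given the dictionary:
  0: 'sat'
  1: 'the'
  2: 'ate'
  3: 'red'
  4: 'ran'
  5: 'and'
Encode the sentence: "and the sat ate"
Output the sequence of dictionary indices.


Look up each word in the dictionary:
  'and' -> 5
  'the' -> 1
  'sat' -> 0
  'ate' -> 2

Encoded: [5, 1, 0, 2]


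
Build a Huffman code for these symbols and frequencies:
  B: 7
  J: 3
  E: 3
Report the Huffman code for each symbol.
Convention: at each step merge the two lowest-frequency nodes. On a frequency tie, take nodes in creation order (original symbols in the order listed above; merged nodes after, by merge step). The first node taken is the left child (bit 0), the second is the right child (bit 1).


Huffman tree construction:
Step 1: Merge J(3) + E(3) = 6
Step 2: Merge (J+E)(6) + B(7) = 13
Read each symbol's code off the tree from the root (left child = 0, right child = 1).

Codes:
  B: 1 (length 1)
  J: 00 (length 2)
  E: 01 (length 2)
Average code length: 19/13 = 1.4615 bits/symbol


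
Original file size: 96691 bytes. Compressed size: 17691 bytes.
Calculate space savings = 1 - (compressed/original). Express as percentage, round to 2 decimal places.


ratio = compressed/original = 17691/96691 = 0.182964
savings = 1 - ratio = 1 - 0.182964 = 0.817036
as a percentage: 0.817036 * 100 = 81.7%

Space savings = 1 - 17691/96691 = 81.7%


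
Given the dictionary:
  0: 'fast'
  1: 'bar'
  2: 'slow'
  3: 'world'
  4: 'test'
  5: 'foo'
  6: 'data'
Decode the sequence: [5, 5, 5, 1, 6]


Look up each index in the dictionary:
  5 -> 'foo'
  5 -> 'foo'
  5 -> 'foo'
  1 -> 'bar'
  6 -> 'data'

Decoded: "foo foo foo bar data"


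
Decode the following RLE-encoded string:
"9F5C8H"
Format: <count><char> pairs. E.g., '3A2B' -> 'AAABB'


Expanding each <count><char> pair:
  9F -> 'FFFFFFFFF'
  5C -> 'CCCCC'
  8H -> 'HHHHHHHH'

Decoded = FFFFFFFFFCCCCCHHHHHHHH


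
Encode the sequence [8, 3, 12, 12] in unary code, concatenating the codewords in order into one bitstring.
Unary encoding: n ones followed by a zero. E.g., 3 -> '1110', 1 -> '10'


Encode each number as n ones followed by a terminating 0:
  8 -> 111111110 (9 bits)
  3 -> 1110 (4 bits)
  12 -> 1111111111110 (13 bits)
  12 -> 1111111111110 (13 bits)
Total length = 9 + 4 + 13 + 13 = 39 bits.

Unary([8, 3, 12, 12]) = 111111110111011111111111101111111111110 (39 bits)


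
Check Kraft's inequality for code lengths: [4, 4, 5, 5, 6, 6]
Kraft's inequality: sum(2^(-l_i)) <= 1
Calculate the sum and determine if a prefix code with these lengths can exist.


Sum = 2^(-4) + 2^(-4) + 2^(-5) + 2^(-5) + 2^(-6) + 2^(-6)
    = 0.0625 + 0.0625 + 0.03125 + 0.03125 + 0.015625 + 0.015625
    = 14/64 = 0.21875
Since 0.21875 <= 1, Kraft's inequality IS satisfied.
A prefix code with these lengths CAN exist.

Kraft sum = 0.21875. Satisfied.


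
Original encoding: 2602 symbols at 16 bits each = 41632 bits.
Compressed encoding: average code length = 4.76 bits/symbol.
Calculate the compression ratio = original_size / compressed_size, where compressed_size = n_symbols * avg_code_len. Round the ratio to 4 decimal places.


original_size = n_symbols * orig_bits = 2602 * 16 = 41632 bits
compressed_size = n_symbols * avg_code_len = 2602 * 4.76 = 12385.52 bits
ratio = original_size / compressed_size = 41632 / 12385.52 = 3.3613

Compression ratio = 3.3613


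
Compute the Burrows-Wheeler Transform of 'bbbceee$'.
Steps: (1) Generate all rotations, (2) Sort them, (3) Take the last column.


Rotations (sorted):
  0: $bbbceee -> last char: e
  1: bbbceee$ -> last char: $
  2: bbceee$b -> last char: b
  3: bceee$bb -> last char: b
  4: ceee$bbb -> last char: b
  5: e$bbbcee -> last char: e
  6: ee$bbbce -> last char: e
  7: eee$bbbc -> last char: c


BWT = e$bbbeec


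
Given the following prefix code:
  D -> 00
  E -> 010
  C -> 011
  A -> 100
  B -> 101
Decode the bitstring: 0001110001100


Decoding step by step:
Bits 00 -> D
Bits 011 -> C
Bits 100 -> A
Bits 011 -> C
Bits 00 -> D


Decoded message: DCACD


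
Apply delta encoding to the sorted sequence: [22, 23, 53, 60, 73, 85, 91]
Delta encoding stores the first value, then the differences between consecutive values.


First value: 22
Deltas:
  23 - 22 = 1
  53 - 23 = 30
  60 - 53 = 7
  73 - 60 = 13
  85 - 73 = 12
  91 - 85 = 6


Delta encoded: [22, 1, 30, 7, 13, 12, 6]


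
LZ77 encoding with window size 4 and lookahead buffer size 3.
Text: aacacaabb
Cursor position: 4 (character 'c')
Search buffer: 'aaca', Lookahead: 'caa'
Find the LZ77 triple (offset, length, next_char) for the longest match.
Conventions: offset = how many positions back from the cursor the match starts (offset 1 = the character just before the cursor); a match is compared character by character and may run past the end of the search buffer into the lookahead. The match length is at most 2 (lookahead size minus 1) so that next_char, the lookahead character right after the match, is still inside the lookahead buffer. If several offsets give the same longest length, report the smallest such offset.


Try each offset into the search buffer:
  offset=1 (pos 3, char 'a'): match length 0
  offset=2 (pos 2, char 'c'): match length 2
  offset=3 (pos 1, char 'a'): match length 0
  offset=4 (pos 0, char 'a'): match length 0
Longest match has length 2 at offset 2.
next_char = character at position 4 + 2 = 6 -> 'a'

Best match: offset=2, length=2 (matching 'ca' starting at position 2)
LZ77 triple: (2, 2, 'a')


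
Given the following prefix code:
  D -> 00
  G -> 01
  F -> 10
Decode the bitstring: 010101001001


Decoding step by step:
Bits 01 -> G
Bits 01 -> G
Bits 01 -> G
Bits 00 -> D
Bits 10 -> F
Bits 01 -> G


Decoded message: GGGDFG


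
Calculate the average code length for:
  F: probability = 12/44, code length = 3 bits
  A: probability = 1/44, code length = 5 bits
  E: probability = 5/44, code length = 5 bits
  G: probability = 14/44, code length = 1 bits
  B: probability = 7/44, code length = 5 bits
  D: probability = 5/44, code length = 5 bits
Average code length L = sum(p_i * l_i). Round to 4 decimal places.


Weighted contributions p_i * l_i:
  F: (12/44) * 3 = 36/44
  A: (1/44) * 5 = 5/44
  E: (5/44) * 5 = 25/44
  G: (14/44) * 1 = 14/44
  B: (7/44) * 5 = 35/44
  D: (5/44) * 5 = 25/44
Sum = (36 + 5 + 25 + 14 + 35 + 25)/44 = 140/44

L = 140/44 = 3.1818 bits/symbol


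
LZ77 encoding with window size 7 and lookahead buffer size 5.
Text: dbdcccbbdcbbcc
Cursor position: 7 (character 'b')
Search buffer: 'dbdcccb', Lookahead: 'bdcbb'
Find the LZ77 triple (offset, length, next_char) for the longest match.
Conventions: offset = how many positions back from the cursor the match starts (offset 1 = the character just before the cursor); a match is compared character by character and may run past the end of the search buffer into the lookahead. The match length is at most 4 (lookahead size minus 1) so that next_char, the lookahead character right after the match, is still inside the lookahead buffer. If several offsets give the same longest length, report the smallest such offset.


Try each offset into the search buffer:
  offset=1 (pos 6, char 'b'): match length 1
  offset=2 (pos 5, char 'c'): match length 0
  offset=3 (pos 4, char 'c'): match length 0
  offset=4 (pos 3, char 'c'): match length 0
  offset=5 (pos 2, char 'd'): match length 0
  offset=6 (pos 1, char 'b'): match length 3
  offset=7 (pos 0, char 'd'): match length 0
Longest match has length 3 at offset 6.
next_char = character at position 7 + 3 = 10 -> 'b'

Best match: offset=6, length=3 (matching 'bdc' starting at position 1)
LZ77 triple: (6, 3, 'b')


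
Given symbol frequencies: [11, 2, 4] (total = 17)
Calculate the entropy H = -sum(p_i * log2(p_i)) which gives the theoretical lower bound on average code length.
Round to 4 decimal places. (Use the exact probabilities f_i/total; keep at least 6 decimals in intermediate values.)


Per-symbol terms -p_i * log2(p_i) with p_i = f_i/17:
  p = 11/17 = 0.647059: log2(p) = -0.628031, -p*log2(p) = 0.406373
  p = 2/17 = 0.117647: log2(p) = -3.087463, -p*log2(p) = 0.363231
  p = 4/17 = 0.235294: log2(p) = -2.087463, -p*log2(p) = 0.491168
H = 0.406373 + 0.363231 + 0.491168 = 1.260772

H = 1.2608 bits/symbol


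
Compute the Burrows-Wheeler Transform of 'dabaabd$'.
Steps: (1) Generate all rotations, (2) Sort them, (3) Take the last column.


Rotations (sorted):
  0: $dabaabd -> last char: d
  1: aabd$dab -> last char: b
  2: abaabd$d -> last char: d
  3: abd$daba -> last char: a
  4: baabd$da -> last char: a
  5: bd$dabaa -> last char: a
  6: d$dabaab -> last char: b
  7: dabaabd$ -> last char: $


BWT = dbdaaab$


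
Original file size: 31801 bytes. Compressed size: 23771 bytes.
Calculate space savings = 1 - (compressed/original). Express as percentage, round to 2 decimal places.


ratio = compressed/original = 23771/31801 = 0.747492
savings = 1 - ratio = 1 - 0.747492 = 0.252508
as a percentage: 0.252508 * 100 = 25.25%

Space savings = 1 - 23771/31801 = 25.25%


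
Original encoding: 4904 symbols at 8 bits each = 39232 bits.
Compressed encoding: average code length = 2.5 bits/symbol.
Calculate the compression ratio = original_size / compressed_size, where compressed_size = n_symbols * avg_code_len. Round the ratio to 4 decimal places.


original_size = n_symbols * orig_bits = 4904 * 8 = 39232 bits
compressed_size = n_symbols * avg_code_len = 4904 * 2.5 = 12260.0 bits
ratio = original_size / compressed_size = 39232 / 12260.0 = 3.2

Compression ratio = 3.2


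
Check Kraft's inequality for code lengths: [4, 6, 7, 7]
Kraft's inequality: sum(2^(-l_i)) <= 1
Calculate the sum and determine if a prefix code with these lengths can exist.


Sum = 2^(-4) + 2^(-6) + 2^(-7) + 2^(-7)
    = 0.0625 + 0.015625 + 0.0078125 + 0.0078125
    = 12/128 = 0.09375
Since 0.09375 <= 1, Kraft's inequality IS satisfied.
A prefix code with these lengths CAN exist.

Kraft sum = 0.09375. Satisfied.


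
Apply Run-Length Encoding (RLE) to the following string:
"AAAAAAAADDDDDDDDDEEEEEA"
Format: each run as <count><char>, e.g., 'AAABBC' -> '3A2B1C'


Scanning runs left to right:
  i=0: run of 'A' x 8 -> '8A'
  i=8: run of 'D' x 9 -> '9D'
  i=17: run of 'E' x 5 -> '5E'
  i=22: run of 'A' x 1 -> '1A'

RLE = 8A9D5E1A


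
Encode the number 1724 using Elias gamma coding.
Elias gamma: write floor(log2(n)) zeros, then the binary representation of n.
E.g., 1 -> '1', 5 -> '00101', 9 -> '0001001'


num_bits = floor(log2(1724)) + 1 = 11
leading_zeros = num_bits - 1 = 10
binary(1724) = 11010111100

Elias gamma(1724) = '0000000000' + '11010111100' = 000000000011010111100 (21 bits)


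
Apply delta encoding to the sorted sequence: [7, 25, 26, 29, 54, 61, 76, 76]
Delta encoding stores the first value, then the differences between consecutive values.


First value: 7
Deltas:
  25 - 7 = 18
  26 - 25 = 1
  29 - 26 = 3
  54 - 29 = 25
  61 - 54 = 7
  76 - 61 = 15
  76 - 76 = 0


Delta encoded: [7, 18, 1, 3, 25, 7, 15, 0]


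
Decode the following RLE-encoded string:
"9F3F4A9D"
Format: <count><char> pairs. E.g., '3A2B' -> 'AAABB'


Expanding each <count><char> pair:
  9F -> 'FFFFFFFFF'
  3F -> 'FFF'
  4A -> 'AAAA'
  9D -> 'DDDDDDDDD'

Decoded = FFFFFFFFFFFFAAAADDDDDDDDD


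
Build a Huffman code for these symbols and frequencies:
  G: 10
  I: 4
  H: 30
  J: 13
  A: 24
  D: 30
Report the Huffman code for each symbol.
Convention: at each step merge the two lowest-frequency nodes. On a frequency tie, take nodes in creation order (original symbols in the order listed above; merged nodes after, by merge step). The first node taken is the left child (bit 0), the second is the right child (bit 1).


Huffman tree construction:
Step 1: Merge I(4) + G(10) = 14
Step 2: Merge J(13) + (I+G)(14) = 27
Step 3: Merge A(24) + (J+(I+G))(27) = 51
Step 4: Merge H(30) + D(30) = 60
Step 5: Merge (A+(J+(I+G)))(51) + (H+D)(60) = 111
Read each symbol's code off the tree from the root (left child = 0, right child = 1).

Codes:
  G: 0111 (length 4)
  I: 0110 (length 4)
  H: 10 (length 2)
  J: 010 (length 3)
  A: 00 (length 2)
  D: 11 (length 2)
Average code length: 263/111 = 2.3694 bits/symbol


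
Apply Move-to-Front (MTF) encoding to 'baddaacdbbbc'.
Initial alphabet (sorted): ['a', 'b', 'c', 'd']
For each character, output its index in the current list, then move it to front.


MTF encoding:
'b': index 1 in ['a', 'b', 'c', 'd'] -> ['b', 'a', 'c', 'd']
'a': index 1 in ['b', 'a', 'c', 'd'] -> ['a', 'b', 'c', 'd']
'd': index 3 in ['a', 'b', 'c', 'd'] -> ['d', 'a', 'b', 'c']
'd': index 0 in ['d', 'a', 'b', 'c'] -> ['d', 'a', 'b', 'c']
'a': index 1 in ['d', 'a', 'b', 'c'] -> ['a', 'd', 'b', 'c']
'a': index 0 in ['a', 'd', 'b', 'c'] -> ['a', 'd', 'b', 'c']
'c': index 3 in ['a', 'd', 'b', 'c'] -> ['c', 'a', 'd', 'b']
'd': index 2 in ['c', 'a', 'd', 'b'] -> ['d', 'c', 'a', 'b']
'b': index 3 in ['d', 'c', 'a', 'b'] -> ['b', 'd', 'c', 'a']
'b': index 0 in ['b', 'd', 'c', 'a'] -> ['b', 'd', 'c', 'a']
'b': index 0 in ['b', 'd', 'c', 'a'] -> ['b', 'd', 'c', 'a']
'c': index 2 in ['b', 'd', 'c', 'a'] -> ['c', 'b', 'd', 'a']


Output: [1, 1, 3, 0, 1, 0, 3, 2, 3, 0, 0, 2]


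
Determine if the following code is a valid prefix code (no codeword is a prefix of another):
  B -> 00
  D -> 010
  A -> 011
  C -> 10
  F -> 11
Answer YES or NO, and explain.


Checking each pair (does one codeword prefix another?):
  B='00' vs D='010': no prefix
  B='00' vs A='011': no prefix
  B='00' vs C='10': no prefix
  B='00' vs F='11': no prefix
  D='010' vs B='00': no prefix
  D='010' vs A='011': no prefix
  D='010' vs C='10': no prefix
  D='010' vs F='11': no prefix
  A='011' vs B='00': no prefix
  A='011' vs D='010': no prefix
  A='011' vs C='10': no prefix
  A='011' vs F='11': no prefix
  C='10' vs B='00': no prefix
  C='10' vs D='010': no prefix
  C='10' vs A='011': no prefix
  C='10' vs F='11': no prefix
  F='11' vs B='00': no prefix
  F='11' vs D='010': no prefix
  F='11' vs A='011': no prefix
  F='11' vs C='10': no prefix
No violation found over all pairs.

YES -- this is a valid prefix code. No codeword is a prefix of any other codeword.


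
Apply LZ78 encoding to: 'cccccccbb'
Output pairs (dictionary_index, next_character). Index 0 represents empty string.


LZ78 encoding steps:
Dictionary: {0: ''}
Step 1: w='' (idx 0), next='c' -> output (0, 'c'), add 'c' as idx 1
Step 2: w='c' (idx 1), next='c' -> output (1, 'c'), add 'cc' as idx 2
Step 3: w='cc' (idx 2), next='c' -> output (2, 'c'), add 'ccc' as idx 3
Step 4: w='c' (idx 1), next='b' -> output (1, 'b'), add 'cb' as idx 4
Step 5: w='' (idx 0), next='b' -> output (0, 'b'), add 'b' as idx 5


Encoded: [(0, 'c'), (1, 'c'), (2, 'c'), (1, 'b'), (0, 'b')]


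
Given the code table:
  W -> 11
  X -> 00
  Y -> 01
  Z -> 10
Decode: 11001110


Decoding:
11 -> W
00 -> X
11 -> W
10 -> Z


Result: WXWZ


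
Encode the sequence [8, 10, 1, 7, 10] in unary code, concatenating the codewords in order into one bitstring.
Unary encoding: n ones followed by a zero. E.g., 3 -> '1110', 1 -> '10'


Encode each number as n ones followed by a terminating 0:
  8 -> 111111110 (9 bits)
  10 -> 11111111110 (11 bits)
  1 -> 10 (2 bits)
  7 -> 11111110 (8 bits)
  10 -> 11111111110 (11 bits)
Total length = 9 + 11 + 2 + 8 + 11 = 41 bits.

Unary([8, 10, 1, 7, 10]) = 11111111011111111110101111111011111111110 (41 bits)


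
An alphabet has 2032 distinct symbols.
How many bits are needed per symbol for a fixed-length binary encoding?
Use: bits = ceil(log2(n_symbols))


log2(2032) = 10.9887
Bracket: 2^10 = 1024 < 2032 <= 2^11 = 2048
So ceil(log2(2032)) = 11

bits = ceil(log2(2032)) = ceil(10.9887) = 11 bits


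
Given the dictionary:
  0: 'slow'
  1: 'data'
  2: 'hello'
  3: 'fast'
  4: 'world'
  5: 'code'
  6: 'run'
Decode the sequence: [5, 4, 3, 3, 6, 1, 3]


Look up each index in the dictionary:
  5 -> 'code'
  4 -> 'world'
  3 -> 'fast'
  3 -> 'fast'
  6 -> 'run'
  1 -> 'data'
  3 -> 'fast'

Decoded: "code world fast fast run data fast"


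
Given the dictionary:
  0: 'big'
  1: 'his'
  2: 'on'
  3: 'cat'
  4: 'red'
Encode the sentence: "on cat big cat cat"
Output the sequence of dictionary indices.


Look up each word in the dictionary:
  'on' -> 2
  'cat' -> 3
  'big' -> 0
  'cat' -> 3
  'cat' -> 3

Encoded: [2, 3, 0, 3, 3]


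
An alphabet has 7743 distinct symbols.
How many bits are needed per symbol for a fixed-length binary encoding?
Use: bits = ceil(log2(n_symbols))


log2(7743) = 12.9187
Bracket: 2^12 = 4096 < 7743 <= 2^13 = 8192
So ceil(log2(7743)) = 13

bits = ceil(log2(7743)) = ceil(12.9187) = 13 bits


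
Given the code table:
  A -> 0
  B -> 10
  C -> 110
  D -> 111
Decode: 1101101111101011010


Decoding:
110 -> C
110 -> C
111 -> D
110 -> C
10 -> B
110 -> C
10 -> B


Result: CCDCBCB


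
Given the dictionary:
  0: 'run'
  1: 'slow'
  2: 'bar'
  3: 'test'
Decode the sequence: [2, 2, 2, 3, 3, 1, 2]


Look up each index in the dictionary:
  2 -> 'bar'
  2 -> 'bar'
  2 -> 'bar'
  3 -> 'test'
  3 -> 'test'
  1 -> 'slow'
  2 -> 'bar'

Decoded: "bar bar bar test test slow bar"


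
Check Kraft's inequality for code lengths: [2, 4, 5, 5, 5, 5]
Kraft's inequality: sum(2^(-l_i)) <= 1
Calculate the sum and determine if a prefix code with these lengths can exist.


Sum = 2^(-2) + 2^(-4) + 2^(-5) + 2^(-5) + 2^(-5) + 2^(-5)
    = 0.25 + 0.0625 + 0.03125 + 0.03125 + 0.03125 + 0.03125
    = 14/32 = 0.4375
Since 0.4375 <= 1, Kraft's inequality IS satisfied.
A prefix code with these lengths CAN exist.

Kraft sum = 0.4375. Satisfied.


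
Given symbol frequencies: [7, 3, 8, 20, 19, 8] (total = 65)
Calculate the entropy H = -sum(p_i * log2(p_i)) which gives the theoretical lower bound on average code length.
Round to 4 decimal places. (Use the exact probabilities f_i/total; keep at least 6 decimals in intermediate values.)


Per-symbol terms -p_i * log2(p_i) with p_i = f_i/65:
  p = 7/65 = 0.107692: log2(p) = -3.215013, -p*log2(p) = 0.346232
  p = 3/65 = 0.046154: log2(p) = -4.437405, -p*log2(p) = 0.204803
  p = 8/65 = 0.123077: log2(p) = -3.022368, -p*log2(p) = 0.371984
  p = 20/65 = 0.307692: log2(p) = -1.700440, -p*log2(p) = 0.523212
  p = 19/65 = 0.292308: log2(p) = -1.774440, -p*log2(p) = 0.518683
  p = 8/65 = 0.123077: log2(p) = -3.022368, -p*log2(p) = 0.371984
H = 0.346232 + 0.204803 + 0.371984 + 0.523212 + 0.518683 + 0.371984 = 2.336898

H = 2.3369 bits/symbol


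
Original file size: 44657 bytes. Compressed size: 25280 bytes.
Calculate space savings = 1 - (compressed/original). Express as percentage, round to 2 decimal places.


ratio = compressed/original = 25280/44657 = 0.566093
savings = 1 - ratio = 1 - 0.566093 = 0.433907
as a percentage: 0.433907 * 100 = 43.39%

Space savings = 1 - 25280/44657 = 43.39%


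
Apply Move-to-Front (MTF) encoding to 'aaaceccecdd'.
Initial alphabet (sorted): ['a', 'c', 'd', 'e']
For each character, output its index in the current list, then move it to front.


MTF encoding:
'a': index 0 in ['a', 'c', 'd', 'e'] -> ['a', 'c', 'd', 'e']
'a': index 0 in ['a', 'c', 'd', 'e'] -> ['a', 'c', 'd', 'e']
'a': index 0 in ['a', 'c', 'd', 'e'] -> ['a', 'c', 'd', 'e']
'c': index 1 in ['a', 'c', 'd', 'e'] -> ['c', 'a', 'd', 'e']
'e': index 3 in ['c', 'a', 'd', 'e'] -> ['e', 'c', 'a', 'd']
'c': index 1 in ['e', 'c', 'a', 'd'] -> ['c', 'e', 'a', 'd']
'c': index 0 in ['c', 'e', 'a', 'd'] -> ['c', 'e', 'a', 'd']
'e': index 1 in ['c', 'e', 'a', 'd'] -> ['e', 'c', 'a', 'd']
'c': index 1 in ['e', 'c', 'a', 'd'] -> ['c', 'e', 'a', 'd']
'd': index 3 in ['c', 'e', 'a', 'd'] -> ['d', 'c', 'e', 'a']
'd': index 0 in ['d', 'c', 'e', 'a'] -> ['d', 'c', 'e', 'a']


Output: [0, 0, 0, 1, 3, 1, 0, 1, 1, 3, 0]


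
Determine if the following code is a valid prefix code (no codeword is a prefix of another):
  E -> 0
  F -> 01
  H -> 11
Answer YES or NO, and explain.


Checking each pair (does one codeword prefix another?):
  E='0' vs F='01': prefix -- VIOLATION

NO -- this is NOT a valid prefix code. E (0) is a prefix of F (01).


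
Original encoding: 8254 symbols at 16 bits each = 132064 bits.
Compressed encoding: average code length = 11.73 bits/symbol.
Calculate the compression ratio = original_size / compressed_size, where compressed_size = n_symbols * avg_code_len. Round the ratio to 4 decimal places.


original_size = n_symbols * orig_bits = 8254 * 16 = 132064 bits
compressed_size = n_symbols * avg_code_len = 8254 * 11.73 = 96819.42 bits
ratio = original_size / compressed_size = 132064 / 96819.42 = 1.364

Compression ratio = 1.364


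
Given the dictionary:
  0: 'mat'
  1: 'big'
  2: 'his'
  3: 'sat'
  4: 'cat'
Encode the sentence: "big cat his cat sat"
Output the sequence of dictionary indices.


Look up each word in the dictionary:
  'big' -> 1
  'cat' -> 4
  'his' -> 2
  'cat' -> 4
  'sat' -> 3

Encoded: [1, 4, 2, 4, 3]


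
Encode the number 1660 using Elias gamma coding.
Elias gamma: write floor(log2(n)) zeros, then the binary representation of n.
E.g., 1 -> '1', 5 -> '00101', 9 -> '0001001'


num_bits = floor(log2(1660)) + 1 = 11
leading_zeros = num_bits - 1 = 10
binary(1660) = 11001111100

Elias gamma(1660) = '0000000000' + '11001111100' = 000000000011001111100 (21 bits)


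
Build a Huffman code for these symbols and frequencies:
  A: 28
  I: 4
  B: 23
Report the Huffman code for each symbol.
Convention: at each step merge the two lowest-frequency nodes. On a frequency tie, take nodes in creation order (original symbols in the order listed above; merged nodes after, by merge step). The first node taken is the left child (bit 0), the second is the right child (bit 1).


Huffman tree construction:
Step 1: Merge I(4) + B(23) = 27
Step 2: Merge (I+B)(27) + A(28) = 55
Read each symbol's code off the tree from the root (left child = 0, right child = 1).

Codes:
  A: 1 (length 1)
  I: 00 (length 2)
  B: 01 (length 2)
Average code length: 82/55 = 1.4909 bits/symbol


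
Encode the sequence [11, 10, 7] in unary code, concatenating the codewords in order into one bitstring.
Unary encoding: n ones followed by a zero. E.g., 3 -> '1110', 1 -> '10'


Encode each number as n ones followed by a terminating 0:
  11 -> 111111111110 (12 bits)
  10 -> 11111111110 (11 bits)
  7 -> 11111110 (8 bits)
Total length = 12 + 11 + 8 = 31 bits.

Unary([11, 10, 7]) = 1111111111101111111111011111110 (31 bits)


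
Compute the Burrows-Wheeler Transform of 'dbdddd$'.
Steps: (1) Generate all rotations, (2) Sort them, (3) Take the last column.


Rotations (sorted):
  0: $dbdddd -> last char: d
  1: bdddd$d -> last char: d
  2: d$dbddd -> last char: d
  3: dbdddd$ -> last char: $
  4: dd$dbdd -> last char: d
  5: ddd$dbd -> last char: d
  6: dddd$db -> last char: b


BWT = ddd$ddb


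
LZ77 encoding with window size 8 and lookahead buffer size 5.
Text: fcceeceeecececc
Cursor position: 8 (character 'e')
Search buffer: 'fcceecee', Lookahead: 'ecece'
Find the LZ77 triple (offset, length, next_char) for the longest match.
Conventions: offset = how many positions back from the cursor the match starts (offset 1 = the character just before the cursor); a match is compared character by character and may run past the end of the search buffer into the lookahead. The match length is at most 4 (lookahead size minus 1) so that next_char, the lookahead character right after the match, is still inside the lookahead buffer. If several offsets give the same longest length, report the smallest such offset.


Try each offset into the search buffer:
  offset=1 (pos 7, char 'e'): match length 1
  offset=2 (pos 6, char 'e'): match length 1
  offset=3 (pos 5, char 'c'): match length 0
  offset=4 (pos 4, char 'e'): match length 3
  offset=5 (pos 3, char 'e'): match length 1
  offset=6 (pos 2, char 'c'): match length 0
  offset=7 (pos 1, char 'c'): match length 0
  offset=8 (pos 0, char 'f'): match length 0
Longest match has length 3 at offset 4.
next_char = character at position 8 + 3 = 11 -> 'c'

Best match: offset=4, length=3 (matching 'ece' starting at position 4)
LZ77 triple: (4, 3, 'c')


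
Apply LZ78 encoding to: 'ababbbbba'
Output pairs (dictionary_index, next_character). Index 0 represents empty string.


LZ78 encoding steps:
Dictionary: {0: ''}
Step 1: w='' (idx 0), next='a' -> output (0, 'a'), add 'a' as idx 1
Step 2: w='' (idx 0), next='b' -> output (0, 'b'), add 'b' as idx 2
Step 3: w='a' (idx 1), next='b' -> output (1, 'b'), add 'ab' as idx 3
Step 4: w='b' (idx 2), next='b' -> output (2, 'b'), add 'bb' as idx 4
Step 5: w='bb' (idx 4), next='a' -> output (4, 'a'), add 'bba' as idx 5


Encoded: [(0, 'a'), (0, 'b'), (1, 'b'), (2, 'b'), (4, 'a')]


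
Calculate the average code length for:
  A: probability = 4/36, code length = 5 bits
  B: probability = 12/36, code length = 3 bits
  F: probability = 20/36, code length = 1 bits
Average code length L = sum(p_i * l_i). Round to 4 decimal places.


Weighted contributions p_i * l_i:
  A: (4/36) * 5 = 20/36
  B: (12/36) * 3 = 36/36
  F: (20/36) * 1 = 20/36
Sum = (20 + 36 + 20)/36 = 76/36

L = 76/36 = 2.1111 bits/symbol


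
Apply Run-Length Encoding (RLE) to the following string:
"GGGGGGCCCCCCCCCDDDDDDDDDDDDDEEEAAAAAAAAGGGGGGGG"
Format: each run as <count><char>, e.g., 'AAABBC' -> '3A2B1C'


Scanning runs left to right:
  i=0: run of 'G' x 6 -> '6G'
  i=6: run of 'C' x 9 -> '9C'
  i=15: run of 'D' x 13 -> '13D'
  i=28: run of 'E' x 3 -> '3E'
  i=31: run of 'A' x 8 -> '8A'
  i=39: run of 'G' x 8 -> '8G'

RLE = 6G9C13D3E8A8G


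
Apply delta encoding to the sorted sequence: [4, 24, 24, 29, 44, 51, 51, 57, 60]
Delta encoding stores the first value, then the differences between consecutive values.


First value: 4
Deltas:
  24 - 4 = 20
  24 - 24 = 0
  29 - 24 = 5
  44 - 29 = 15
  51 - 44 = 7
  51 - 51 = 0
  57 - 51 = 6
  60 - 57 = 3


Delta encoded: [4, 20, 0, 5, 15, 7, 0, 6, 3]


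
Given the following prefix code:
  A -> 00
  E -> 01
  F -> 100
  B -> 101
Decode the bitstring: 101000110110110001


Decoding step by step:
Bits 101 -> B
Bits 00 -> A
Bits 01 -> E
Bits 101 -> B
Bits 101 -> B
Bits 100 -> F
Bits 01 -> E


Decoded message: BAEBBFE


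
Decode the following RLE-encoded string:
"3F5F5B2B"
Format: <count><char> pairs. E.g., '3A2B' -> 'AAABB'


Expanding each <count><char> pair:
  3F -> 'FFF'
  5F -> 'FFFFF'
  5B -> 'BBBBB'
  2B -> 'BB'

Decoded = FFFFFFFFBBBBBBB


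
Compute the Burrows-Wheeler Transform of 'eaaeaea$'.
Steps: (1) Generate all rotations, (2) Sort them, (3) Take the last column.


Rotations (sorted):
  0: $eaaeaea -> last char: a
  1: a$eaaeae -> last char: e
  2: aaeaea$e -> last char: e
  3: aea$eaae -> last char: e
  4: aeaea$ea -> last char: a
  5: ea$eaaea -> last char: a
  6: eaaeaea$ -> last char: $
  7: eaea$eaa -> last char: a


BWT = aeeeaa$a


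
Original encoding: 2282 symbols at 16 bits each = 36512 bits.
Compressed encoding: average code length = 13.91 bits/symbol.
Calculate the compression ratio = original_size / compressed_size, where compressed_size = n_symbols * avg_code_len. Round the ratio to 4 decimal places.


original_size = n_symbols * orig_bits = 2282 * 16 = 36512 bits
compressed_size = n_symbols * avg_code_len = 2282 * 13.91 = 31742.62 bits
ratio = original_size / compressed_size = 36512 / 31742.62 = 1.1503

Compression ratio = 1.1503


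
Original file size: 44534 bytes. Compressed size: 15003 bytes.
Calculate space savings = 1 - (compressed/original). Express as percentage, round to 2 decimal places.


ratio = compressed/original = 15003/44534 = 0.336889
savings = 1 - ratio = 1 - 0.336889 = 0.663111
as a percentage: 0.663111 * 100 = 66.31%

Space savings = 1 - 15003/44534 = 66.31%


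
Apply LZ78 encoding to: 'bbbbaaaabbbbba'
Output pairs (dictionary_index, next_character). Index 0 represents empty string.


LZ78 encoding steps:
Dictionary: {0: ''}
Step 1: w='' (idx 0), next='b' -> output (0, 'b'), add 'b' as idx 1
Step 2: w='b' (idx 1), next='b' -> output (1, 'b'), add 'bb' as idx 2
Step 3: w='b' (idx 1), next='a' -> output (1, 'a'), add 'ba' as idx 3
Step 4: w='' (idx 0), next='a' -> output (0, 'a'), add 'a' as idx 4
Step 5: w='a' (idx 4), next='a' -> output (4, 'a'), add 'aa' as idx 5
Step 6: w='bb' (idx 2), next='b' -> output (2, 'b'), add 'bbb' as idx 6
Step 7: w='bb' (idx 2), next='a' -> output (2, 'a'), add 'bba' as idx 7


Encoded: [(0, 'b'), (1, 'b'), (1, 'a'), (0, 'a'), (4, 'a'), (2, 'b'), (2, 'a')]


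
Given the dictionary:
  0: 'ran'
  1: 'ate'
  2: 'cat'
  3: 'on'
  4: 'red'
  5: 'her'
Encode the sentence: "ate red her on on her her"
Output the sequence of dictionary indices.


Look up each word in the dictionary:
  'ate' -> 1
  'red' -> 4
  'her' -> 5
  'on' -> 3
  'on' -> 3
  'her' -> 5
  'her' -> 5

Encoded: [1, 4, 5, 3, 3, 5, 5]


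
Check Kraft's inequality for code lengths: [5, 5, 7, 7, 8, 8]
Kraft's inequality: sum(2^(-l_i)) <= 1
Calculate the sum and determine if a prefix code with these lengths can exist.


Sum = 2^(-5) + 2^(-5) + 2^(-7) + 2^(-7) + 2^(-8) + 2^(-8)
    = 0.03125 + 0.03125 + 0.0078125 + 0.0078125 + 0.00390625 + 0.00390625
    = 22/256 = 0.0859375
Since 0.0859375 <= 1, Kraft's inequality IS satisfied.
A prefix code with these lengths CAN exist.

Kraft sum = 0.0859375. Satisfied.


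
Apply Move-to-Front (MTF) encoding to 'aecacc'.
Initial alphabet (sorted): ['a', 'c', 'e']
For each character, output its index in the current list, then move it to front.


MTF encoding:
'a': index 0 in ['a', 'c', 'e'] -> ['a', 'c', 'e']
'e': index 2 in ['a', 'c', 'e'] -> ['e', 'a', 'c']
'c': index 2 in ['e', 'a', 'c'] -> ['c', 'e', 'a']
'a': index 2 in ['c', 'e', 'a'] -> ['a', 'c', 'e']
'c': index 1 in ['a', 'c', 'e'] -> ['c', 'a', 'e']
'c': index 0 in ['c', 'a', 'e'] -> ['c', 'a', 'e']


Output: [0, 2, 2, 2, 1, 0]


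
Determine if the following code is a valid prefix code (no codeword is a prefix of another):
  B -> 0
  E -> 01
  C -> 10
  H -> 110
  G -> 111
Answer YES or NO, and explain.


Checking each pair (does one codeword prefix another?):
  B='0' vs E='01': prefix -- VIOLATION

NO -- this is NOT a valid prefix code. B (0) is a prefix of E (01).


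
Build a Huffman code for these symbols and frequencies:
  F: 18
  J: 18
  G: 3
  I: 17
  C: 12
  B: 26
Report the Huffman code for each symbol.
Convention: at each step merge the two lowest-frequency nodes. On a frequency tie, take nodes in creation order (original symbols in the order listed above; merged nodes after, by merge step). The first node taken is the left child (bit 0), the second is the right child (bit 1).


Huffman tree construction:
Step 1: Merge G(3) + C(12) = 15
Step 2: Merge (G+C)(15) + I(17) = 32
Step 3: Merge F(18) + J(18) = 36
Step 4: Merge B(26) + ((G+C)+I)(32) = 58
Step 5: Merge (F+J)(36) + (B+((G+C)+I))(58) = 94
Read each symbol's code off the tree from the root (left child = 0, right child = 1).

Codes:
  F: 00 (length 2)
  J: 01 (length 2)
  G: 1100 (length 4)
  I: 111 (length 3)
  C: 1101 (length 4)
  B: 10 (length 2)
Average code length: 235/94 = 2.5000 bits/symbol


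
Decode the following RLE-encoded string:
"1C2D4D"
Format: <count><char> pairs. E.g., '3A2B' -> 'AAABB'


Expanding each <count><char> pair:
  1C -> 'C'
  2D -> 'DD'
  4D -> 'DDDD'

Decoded = CDDDDDD


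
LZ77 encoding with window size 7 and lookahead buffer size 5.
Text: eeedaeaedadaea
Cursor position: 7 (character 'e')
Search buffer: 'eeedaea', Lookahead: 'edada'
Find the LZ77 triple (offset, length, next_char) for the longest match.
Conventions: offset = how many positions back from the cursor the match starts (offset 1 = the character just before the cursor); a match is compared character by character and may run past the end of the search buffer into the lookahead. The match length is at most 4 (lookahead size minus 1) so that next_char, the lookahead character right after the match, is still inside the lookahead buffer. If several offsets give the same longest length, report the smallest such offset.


Try each offset into the search buffer:
  offset=1 (pos 6, char 'a'): match length 0
  offset=2 (pos 5, char 'e'): match length 1
  offset=3 (pos 4, char 'a'): match length 0
  offset=4 (pos 3, char 'd'): match length 0
  offset=5 (pos 2, char 'e'): match length 3
  offset=6 (pos 1, char 'e'): match length 1
  offset=7 (pos 0, char 'e'): match length 1
Longest match has length 3 at offset 5.
next_char = character at position 7 + 3 = 10 -> 'd'

Best match: offset=5, length=3 (matching 'eda' starting at position 2)
LZ77 triple: (5, 3, 'd')


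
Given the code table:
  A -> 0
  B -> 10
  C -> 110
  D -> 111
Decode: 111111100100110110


Decoding:
111 -> D
111 -> D
10 -> B
0 -> A
10 -> B
0 -> A
110 -> C
110 -> C


Result: DDBABACC


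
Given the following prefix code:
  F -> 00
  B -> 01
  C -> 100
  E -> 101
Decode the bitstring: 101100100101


Decoding step by step:
Bits 101 -> E
Bits 100 -> C
Bits 100 -> C
Bits 101 -> E


Decoded message: ECCE


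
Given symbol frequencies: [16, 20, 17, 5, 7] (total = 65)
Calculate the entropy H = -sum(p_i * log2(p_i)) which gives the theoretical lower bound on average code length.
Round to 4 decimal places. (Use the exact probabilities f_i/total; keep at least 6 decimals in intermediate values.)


Per-symbol terms -p_i * log2(p_i) with p_i = f_i/65:
  p = 16/65 = 0.246154: log2(p) = -2.022368, -p*log2(p) = 0.497814
  p = 20/65 = 0.307692: log2(p) = -1.700440, -p*log2(p) = 0.523212
  p = 17/65 = 0.261538: log2(p) = -1.934905, -p*log2(p) = 0.506052
  p = 5/65 = 0.076923: log2(p) = -3.700440, -p*log2(p) = 0.284649
  p = 7/65 = 0.107692: log2(p) = -3.215013, -p*log2(p) = 0.346232
H = 0.497814 + 0.523212 + 0.506052 + 0.284649 + 0.346232 = 2.157959

H = 2.158 bits/symbol


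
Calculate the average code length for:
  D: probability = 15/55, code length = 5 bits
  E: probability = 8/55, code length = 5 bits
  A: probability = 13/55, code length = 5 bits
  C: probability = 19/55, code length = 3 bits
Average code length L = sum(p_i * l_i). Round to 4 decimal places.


Weighted contributions p_i * l_i:
  D: (15/55) * 5 = 75/55
  E: (8/55) * 5 = 40/55
  A: (13/55) * 5 = 65/55
  C: (19/55) * 3 = 57/55
Sum = (75 + 40 + 65 + 57)/55 = 237/55

L = 237/55 = 4.3091 bits/symbol


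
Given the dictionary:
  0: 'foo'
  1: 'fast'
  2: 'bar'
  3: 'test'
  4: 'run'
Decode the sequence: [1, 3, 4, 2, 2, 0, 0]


Look up each index in the dictionary:
  1 -> 'fast'
  3 -> 'test'
  4 -> 'run'
  2 -> 'bar'
  2 -> 'bar'
  0 -> 'foo'
  0 -> 'foo'

Decoded: "fast test run bar bar foo foo"


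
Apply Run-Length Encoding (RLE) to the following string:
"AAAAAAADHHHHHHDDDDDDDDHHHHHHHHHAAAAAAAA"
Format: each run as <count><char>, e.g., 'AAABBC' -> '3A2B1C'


Scanning runs left to right:
  i=0: run of 'A' x 7 -> '7A'
  i=7: run of 'D' x 1 -> '1D'
  i=8: run of 'H' x 6 -> '6H'
  i=14: run of 'D' x 8 -> '8D'
  i=22: run of 'H' x 9 -> '9H'
  i=31: run of 'A' x 8 -> '8A'

RLE = 7A1D6H8D9H8A


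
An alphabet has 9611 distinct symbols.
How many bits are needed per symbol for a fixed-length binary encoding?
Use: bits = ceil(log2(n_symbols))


log2(9611) = 13.2305
Bracket: 2^13 = 8192 < 9611 <= 2^14 = 16384
So ceil(log2(9611)) = 14

bits = ceil(log2(9611)) = ceil(13.2305) = 14 bits


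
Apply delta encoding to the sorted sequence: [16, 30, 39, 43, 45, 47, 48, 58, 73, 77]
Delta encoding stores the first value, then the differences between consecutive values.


First value: 16
Deltas:
  30 - 16 = 14
  39 - 30 = 9
  43 - 39 = 4
  45 - 43 = 2
  47 - 45 = 2
  48 - 47 = 1
  58 - 48 = 10
  73 - 58 = 15
  77 - 73 = 4


Delta encoded: [16, 14, 9, 4, 2, 2, 1, 10, 15, 4]


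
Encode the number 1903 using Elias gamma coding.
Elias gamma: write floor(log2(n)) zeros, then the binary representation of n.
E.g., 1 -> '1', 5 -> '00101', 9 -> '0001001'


num_bits = floor(log2(1903)) + 1 = 11
leading_zeros = num_bits - 1 = 10
binary(1903) = 11101101111

Elias gamma(1903) = '0000000000' + '11101101111' = 000000000011101101111 (21 bits)


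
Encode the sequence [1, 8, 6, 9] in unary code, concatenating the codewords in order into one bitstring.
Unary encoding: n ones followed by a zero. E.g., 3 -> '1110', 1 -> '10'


Encode each number as n ones followed by a terminating 0:
  1 -> 10 (2 bits)
  8 -> 111111110 (9 bits)
  6 -> 1111110 (7 bits)
  9 -> 1111111110 (10 bits)
Total length = 2 + 9 + 7 + 10 = 28 bits.

Unary([1, 8, 6, 9]) = 1011111111011111101111111110 (28 bits)


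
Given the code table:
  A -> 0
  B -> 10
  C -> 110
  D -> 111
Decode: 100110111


Decoding:
10 -> B
0 -> A
110 -> C
111 -> D


Result: BACD


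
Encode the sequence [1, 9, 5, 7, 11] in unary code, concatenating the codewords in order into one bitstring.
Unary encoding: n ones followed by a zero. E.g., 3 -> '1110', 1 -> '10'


Encode each number as n ones followed by a terminating 0:
  1 -> 10 (2 bits)
  9 -> 1111111110 (10 bits)
  5 -> 111110 (6 bits)
  7 -> 11111110 (8 bits)
  11 -> 111111111110 (12 bits)
Total length = 2 + 10 + 6 + 8 + 12 = 38 bits.

Unary([1, 9, 5, 7, 11]) = 10111111111011111011111110111111111110 (38 bits)


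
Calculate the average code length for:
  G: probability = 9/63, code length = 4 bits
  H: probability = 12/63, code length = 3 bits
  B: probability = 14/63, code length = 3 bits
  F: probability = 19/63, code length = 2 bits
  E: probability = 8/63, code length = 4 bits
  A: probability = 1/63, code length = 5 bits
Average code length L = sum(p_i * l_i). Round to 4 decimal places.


Weighted contributions p_i * l_i:
  G: (9/63) * 4 = 36/63
  H: (12/63) * 3 = 36/63
  B: (14/63) * 3 = 42/63
  F: (19/63) * 2 = 38/63
  E: (8/63) * 4 = 32/63
  A: (1/63) * 5 = 5/63
Sum = (36 + 36 + 42 + 38 + 32 + 5)/63 = 189/63

L = 189/63 = 3.0000 bits/symbol


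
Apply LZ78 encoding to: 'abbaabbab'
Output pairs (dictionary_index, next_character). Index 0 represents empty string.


LZ78 encoding steps:
Dictionary: {0: ''}
Step 1: w='' (idx 0), next='a' -> output (0, 'a'), add 'a' as idx 1
Step 2: w='' (idx 0), next='b' -> output (0, 'b'), add 'b' as idx 2
Step 3: w='b' (idx 2), next='a' -> output (2, 'a'), add 'ba' as idx 3
Step 4: w='a' (idx 1), next='b' -> output (1, 'b'), add 'ab' as idx 4
Step 5: w='ba' (idx 3), next='b' -> output (3, 'b'), add 'bab' as idx 5


Encoded: [(0, 'a'), (0, 'b'), (2, 'a'), (1, 'b'), (3, 'b')]


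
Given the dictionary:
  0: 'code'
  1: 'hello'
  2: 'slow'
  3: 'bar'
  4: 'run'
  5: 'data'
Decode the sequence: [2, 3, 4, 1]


Look up each index in the dictionary:
  2 -> 'slow'
  3 -> 'bar'
  4 -> 'run'
  1 -> 'hello'

Decoded: "slow bar run hello"


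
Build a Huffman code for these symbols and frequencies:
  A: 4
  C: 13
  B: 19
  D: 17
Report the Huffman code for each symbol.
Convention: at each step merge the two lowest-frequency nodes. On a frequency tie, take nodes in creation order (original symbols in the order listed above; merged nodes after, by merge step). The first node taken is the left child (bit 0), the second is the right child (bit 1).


Huffman tree construction:
Step 1: Merge A(4) + C(13) = 17
Step 2: Merge D(17) + (A+C)(17) = 34
Step 3: Merge B(19) + (D+(A+C))(34) = 53
Read each symbol's code off the tree from the root (left child = 0, right child = 1).

Codes:
  A: 110 (length 3)
  C: 111 (length 3)
  B: 0 (length 1)
  D: 10 (length 2)
Average code length: 104/53 = 1.9623 bits/symbol


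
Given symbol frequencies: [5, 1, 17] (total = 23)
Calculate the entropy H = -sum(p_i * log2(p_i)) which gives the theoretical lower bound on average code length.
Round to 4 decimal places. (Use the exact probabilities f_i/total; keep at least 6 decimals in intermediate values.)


Per-symbol terms -p_i * log2(p_i) with p_i = f_i/23:
  p = 5/23 = 0.217391: log2(p) = -2.201634, -p*log2(p) = 0.478616
  p = 1/23 = 0.043478: log2(p) = -4.523562, -p*log2(p) = 0.196677
  p = 17/23 = 0.739130: log2(p) = -0.436099, -p*log2(p) = 0.322334
H = 0.478616 + 0.196677 + 0.322334 = 0.997627

H = 0.9976 bits/symbol


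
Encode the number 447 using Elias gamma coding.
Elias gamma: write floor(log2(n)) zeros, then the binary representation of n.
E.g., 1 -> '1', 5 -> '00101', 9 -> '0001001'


num_bits = floor(log2(447)) + 1 = 9
leading_zeros = num_bits - 1 = 8
binary(447) = 110111111

Elias gamma(447) = '00000000' + '110111111' = 00000000110111111 (17 bits)
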